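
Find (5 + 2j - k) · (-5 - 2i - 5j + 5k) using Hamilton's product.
-10 - 5i - 33j + 34k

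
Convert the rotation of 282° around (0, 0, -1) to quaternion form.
-0.7771 - 0.6293k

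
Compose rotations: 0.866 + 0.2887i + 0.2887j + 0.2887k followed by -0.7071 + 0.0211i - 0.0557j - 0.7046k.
-0.3989 + 0.0015i - 0.4619j - 0.7922k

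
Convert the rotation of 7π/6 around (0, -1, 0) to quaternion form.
-0.2588 - 0.9659j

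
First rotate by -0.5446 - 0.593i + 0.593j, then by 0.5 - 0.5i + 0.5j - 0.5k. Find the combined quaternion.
-0.8653 + 0.2723i + 0.3207j + 0.2723k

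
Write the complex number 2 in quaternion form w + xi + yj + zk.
2 + 0i + 0j + 0k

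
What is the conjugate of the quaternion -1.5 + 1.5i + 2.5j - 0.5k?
-1.5 - 1.5i - 2.5j + 0.5k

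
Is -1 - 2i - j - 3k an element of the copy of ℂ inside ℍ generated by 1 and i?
No. The quaternion -1 - 2i - j - 3k has j-coefficient y = -1 and k-coefficient z = -3, not both zero, so it does not lie in the complex subalgebra spanned by 1 and i.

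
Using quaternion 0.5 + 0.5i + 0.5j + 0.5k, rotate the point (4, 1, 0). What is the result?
(0, 4, 1)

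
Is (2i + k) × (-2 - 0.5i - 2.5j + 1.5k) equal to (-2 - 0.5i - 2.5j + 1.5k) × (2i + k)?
No: pq = -0.5 - 1.5i - 3.5j - 7k ≠ -0.5 - 6.5i + 3.5j + 3k = qp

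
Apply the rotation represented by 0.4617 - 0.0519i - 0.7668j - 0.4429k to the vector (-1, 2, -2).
(2.87, 0.08, 0.871)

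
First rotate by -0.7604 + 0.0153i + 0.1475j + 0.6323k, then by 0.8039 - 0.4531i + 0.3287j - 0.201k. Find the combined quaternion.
-0.5257 + 0.5943i + 0.1521j + 0.5893k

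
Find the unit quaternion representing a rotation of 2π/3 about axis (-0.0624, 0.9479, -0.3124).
0.5 - 0.054i + 0.8209j - 0.2705k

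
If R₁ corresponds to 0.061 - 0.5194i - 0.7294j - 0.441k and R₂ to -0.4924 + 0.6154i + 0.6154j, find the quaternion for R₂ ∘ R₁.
0.7385 + 0.0219i + 0.6681j + 0.0879k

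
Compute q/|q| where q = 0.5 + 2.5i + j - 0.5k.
0.1796 + 0.898i + 0.3592j - 0.1796k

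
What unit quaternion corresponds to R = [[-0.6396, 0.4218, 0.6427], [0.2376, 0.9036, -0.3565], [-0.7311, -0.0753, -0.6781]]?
0.3827 + 0.1837i + 0.8974j - 0.1203k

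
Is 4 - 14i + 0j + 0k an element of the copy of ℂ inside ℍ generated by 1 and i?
Yes. The quaternion 4 - 14i has j- and k-coefficients y = z = 0, so it lies in the complex subalgebra spanned by 1 and i.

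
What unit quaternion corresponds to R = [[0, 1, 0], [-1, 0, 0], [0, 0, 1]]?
0.7071 - 0.7071k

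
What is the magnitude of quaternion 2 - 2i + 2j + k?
√13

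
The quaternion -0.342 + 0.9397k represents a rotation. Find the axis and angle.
axis = (0, 0, 1), θ = 220°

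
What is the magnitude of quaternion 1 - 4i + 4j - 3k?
√42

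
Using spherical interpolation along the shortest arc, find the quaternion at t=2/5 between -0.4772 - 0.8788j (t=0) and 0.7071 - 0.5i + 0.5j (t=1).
-0.6034 + 0.2137i - 0.7683j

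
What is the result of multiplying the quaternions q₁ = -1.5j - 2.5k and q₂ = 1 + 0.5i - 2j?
-3 - 5i - 2.75j - 1.75k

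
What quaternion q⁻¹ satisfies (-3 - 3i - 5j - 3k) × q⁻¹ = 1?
-0.0577 + 0.0577i + 0.0962j + 0.0577k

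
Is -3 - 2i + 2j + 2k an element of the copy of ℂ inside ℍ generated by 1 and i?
No. The quaternion -3 - 2i + 2j + 2k has j-coefficient y = 2 and k-coefficient z = 2, not both zero, so it does not lie in the complex subalgebra spanned by 1 and i.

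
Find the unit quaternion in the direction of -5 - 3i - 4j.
-0.7071 - 0.4243i - 0.5657j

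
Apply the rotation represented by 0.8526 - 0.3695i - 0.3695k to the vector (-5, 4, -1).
(-1.387, 4.336, -4.613)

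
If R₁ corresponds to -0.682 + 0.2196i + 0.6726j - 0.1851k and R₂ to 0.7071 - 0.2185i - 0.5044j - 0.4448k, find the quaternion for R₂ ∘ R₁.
-0.1773 + 0.6968i + 0.6815j + 0.1363k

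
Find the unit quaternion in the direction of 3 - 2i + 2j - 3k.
0.5883 - 0.3922i + 0.3922j - 0.5883k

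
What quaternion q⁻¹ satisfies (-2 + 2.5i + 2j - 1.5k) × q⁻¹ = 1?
-0.1212 - 0.1515i - 0.1212j + 0.0909k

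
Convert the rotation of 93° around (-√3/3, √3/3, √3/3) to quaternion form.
0.6884 - 0.4188i + 0.4188j + 0.4188k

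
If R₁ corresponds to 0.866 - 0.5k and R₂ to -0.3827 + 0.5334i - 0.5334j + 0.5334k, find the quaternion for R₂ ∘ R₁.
-0.0647 + 0.7286i - 0.1952j + 0.6533k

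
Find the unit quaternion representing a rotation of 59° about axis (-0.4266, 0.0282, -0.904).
0.8704 - 0.2101i + 0.0139j - 0.4452k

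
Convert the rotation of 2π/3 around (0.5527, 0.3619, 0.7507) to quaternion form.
0.5 + 0.4787i + 0.3134j + 0.6501k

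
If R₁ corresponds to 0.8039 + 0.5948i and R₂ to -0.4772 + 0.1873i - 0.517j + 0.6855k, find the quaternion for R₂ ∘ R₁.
-0.495 - 0.1333i - 0.0079j + 0.8586k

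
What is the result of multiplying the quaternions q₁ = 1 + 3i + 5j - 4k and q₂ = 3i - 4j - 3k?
-1 - 28i - 7j - 30k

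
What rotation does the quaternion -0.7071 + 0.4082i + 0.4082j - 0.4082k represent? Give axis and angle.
axis = (√3/3, √3/3, -√3/3), θ = 3π/2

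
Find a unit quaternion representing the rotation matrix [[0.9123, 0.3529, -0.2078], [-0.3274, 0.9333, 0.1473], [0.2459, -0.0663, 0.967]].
0.9763 - 0.0547i - 0.1162j - 0.1742k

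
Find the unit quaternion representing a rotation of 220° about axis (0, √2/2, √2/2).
-0.342 + 0.6645j + 0.6645k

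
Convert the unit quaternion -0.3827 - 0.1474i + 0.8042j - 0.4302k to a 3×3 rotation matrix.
[[-0.6636, -0.5664, -0.4887], [0.0922, 0.5864, -0.8048], [0.7424, -0.5791, -0.3369]]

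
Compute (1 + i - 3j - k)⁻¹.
0.0833 - 0.0833i + 0.25j + 0.0833k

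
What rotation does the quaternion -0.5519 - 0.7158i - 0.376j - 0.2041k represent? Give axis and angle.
axis = (-0.8584, -0.4509, -0.2448), θ = 247°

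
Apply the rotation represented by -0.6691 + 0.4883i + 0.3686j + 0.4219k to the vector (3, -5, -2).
(-3.344, -3.378, 3.925)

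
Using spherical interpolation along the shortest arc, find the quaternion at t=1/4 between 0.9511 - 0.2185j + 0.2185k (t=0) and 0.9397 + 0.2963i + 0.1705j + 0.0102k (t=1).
0.9747 + 0.0775i - 0.1228j + 0.1701k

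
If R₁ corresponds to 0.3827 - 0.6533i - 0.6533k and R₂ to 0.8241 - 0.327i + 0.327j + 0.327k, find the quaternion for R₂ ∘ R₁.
0.3154 - 0.8772i - 0.3021j - 0.1996k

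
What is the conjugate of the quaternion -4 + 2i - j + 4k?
-4 - 2i + j - 4k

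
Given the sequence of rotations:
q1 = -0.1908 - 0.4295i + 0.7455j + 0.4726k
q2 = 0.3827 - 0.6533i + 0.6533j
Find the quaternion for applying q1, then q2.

q2 · q1 = -0.8406 + 0.269i + 0.4694j - 0.0256k
-0.8406 + 0.269i + 0.4694j - 0.0256k


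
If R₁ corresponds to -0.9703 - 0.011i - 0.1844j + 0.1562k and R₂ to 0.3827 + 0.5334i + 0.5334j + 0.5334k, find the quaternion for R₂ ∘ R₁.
-0.3504 - 0.3401i - 0.6773j - 0.5503k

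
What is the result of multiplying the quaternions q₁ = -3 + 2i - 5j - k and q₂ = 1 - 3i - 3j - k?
-13 + 13i + 9j - 19k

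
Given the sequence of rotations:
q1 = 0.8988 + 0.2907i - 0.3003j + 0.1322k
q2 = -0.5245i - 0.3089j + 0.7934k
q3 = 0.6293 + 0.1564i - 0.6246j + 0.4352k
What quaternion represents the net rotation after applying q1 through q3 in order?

q2 · q1 = -0.0452 - 0.274i + 0.0223j + 0.9604k
q3 · q2 · q1 = -0.3896 - 0.7891i - 0.2272j + 0.4171k
-0.3896 - 0.7891i - 0.2272j + 0.4171k


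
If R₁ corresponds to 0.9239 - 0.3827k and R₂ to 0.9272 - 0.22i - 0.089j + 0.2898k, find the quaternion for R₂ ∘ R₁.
0.9675 - 0.1692i - 0.1664j - 0.0871k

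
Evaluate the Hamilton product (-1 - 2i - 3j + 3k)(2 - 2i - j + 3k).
-18 - 8i - 5j - k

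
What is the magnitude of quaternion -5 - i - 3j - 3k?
√44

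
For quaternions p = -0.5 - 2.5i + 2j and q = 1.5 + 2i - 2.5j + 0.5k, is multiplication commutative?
No: pq = 9.25 - 3.75i + 5.5j + 2k ≠ 9.25 - 5.75i + 3j - 2.5k = qp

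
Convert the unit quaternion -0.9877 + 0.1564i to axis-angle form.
axis = (1, 0, 0), θ = 342°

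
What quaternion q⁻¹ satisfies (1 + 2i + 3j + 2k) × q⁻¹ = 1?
0.0556 - 0.1111i - 0.1667j - 0.1111k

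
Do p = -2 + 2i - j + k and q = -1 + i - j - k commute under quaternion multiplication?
No: pq = -2i + 6j ≠ -6i + 2k = qp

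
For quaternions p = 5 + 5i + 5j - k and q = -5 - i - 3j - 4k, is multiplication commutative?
No: pq = -9 - 53i - 19j - 25k ≠ -9 - 7i - 61j - 5k = qp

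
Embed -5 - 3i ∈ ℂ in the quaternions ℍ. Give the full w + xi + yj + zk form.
-5 - 3i + 0j + 0k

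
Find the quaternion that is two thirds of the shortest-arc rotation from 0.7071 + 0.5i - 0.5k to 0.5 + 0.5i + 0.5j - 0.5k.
0.5894 + 0.5172i + 0.3429j - 0.5172k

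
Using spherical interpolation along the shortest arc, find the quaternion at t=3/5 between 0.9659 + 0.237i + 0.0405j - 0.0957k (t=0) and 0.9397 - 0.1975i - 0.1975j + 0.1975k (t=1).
0.9906 - 0.0235i - 0.106j + 0.0828k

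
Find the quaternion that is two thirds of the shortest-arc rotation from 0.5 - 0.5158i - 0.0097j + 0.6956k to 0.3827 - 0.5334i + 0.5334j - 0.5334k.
0.5584 - 0.6922i + 0.4422j - 0.116k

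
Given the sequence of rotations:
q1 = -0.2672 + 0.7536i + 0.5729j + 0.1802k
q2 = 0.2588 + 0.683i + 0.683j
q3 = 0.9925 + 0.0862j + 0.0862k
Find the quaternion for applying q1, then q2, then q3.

q2 · q1 = -0.9752 + 0.1356i - 0.1573j - 0.0768k
q3 · q2 · q1 = -0.9477 + 0.1415i - 0.2285j - 0.172k
-0.9477 + 0.1415i - 0.2285j - 0.172k


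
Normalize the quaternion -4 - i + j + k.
-0.9177 - 0.2294i + 0.2294j + 0.2294k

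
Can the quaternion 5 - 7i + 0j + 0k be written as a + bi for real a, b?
Yes. The quaternion 5 - 7i has j- and k-coefficients y = z = 0, so it lies in the complex subalgebra spanned by 1 and i.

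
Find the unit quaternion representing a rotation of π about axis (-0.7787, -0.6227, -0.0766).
-0.7787i - 0.6227j - 0.0766k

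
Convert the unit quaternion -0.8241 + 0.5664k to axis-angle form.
axis = (0, 0, 1), θ = 291°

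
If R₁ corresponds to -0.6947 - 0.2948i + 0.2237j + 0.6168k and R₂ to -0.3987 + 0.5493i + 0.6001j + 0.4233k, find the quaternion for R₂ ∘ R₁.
0.0436 + 0.0114i - 0.9697j - 0.2402k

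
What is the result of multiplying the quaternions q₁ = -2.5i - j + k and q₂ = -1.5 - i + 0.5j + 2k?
-4 + 1.25i + 5.5j - 3.75k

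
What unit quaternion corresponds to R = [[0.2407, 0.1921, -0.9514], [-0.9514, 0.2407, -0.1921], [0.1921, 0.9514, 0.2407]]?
0.6561 + 0.4357i - 0.4357j - 0.4357k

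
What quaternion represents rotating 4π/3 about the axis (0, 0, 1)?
-0.5 + 0.866k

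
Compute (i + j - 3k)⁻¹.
-0.0909i - 0.0909j + 0.2727k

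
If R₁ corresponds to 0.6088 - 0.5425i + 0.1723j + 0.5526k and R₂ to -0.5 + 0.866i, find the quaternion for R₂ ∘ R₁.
0.1654 + 0.7985i - 0.5647j - 0.1271k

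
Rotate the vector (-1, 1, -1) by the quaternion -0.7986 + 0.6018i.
(-1, -0.686, -1.237)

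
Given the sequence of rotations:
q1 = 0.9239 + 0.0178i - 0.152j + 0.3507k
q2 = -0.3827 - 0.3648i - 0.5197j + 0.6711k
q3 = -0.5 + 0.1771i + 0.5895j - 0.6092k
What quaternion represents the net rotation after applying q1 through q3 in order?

q2 · q1 = -0.6614 - 0.4241i - 0.2821j + 0.5505k
q3 · q2 · q1 = 0.9075 + 0.2476i - 0.088j + 0.3277k
0.9075 + 0.2476i - 0.088j + 0.3277k


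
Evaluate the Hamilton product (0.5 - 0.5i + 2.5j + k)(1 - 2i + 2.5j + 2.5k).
-9.25 + 2.25i + 3j + 6k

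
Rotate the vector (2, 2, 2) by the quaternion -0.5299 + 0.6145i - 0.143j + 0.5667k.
(3.179, -1.369, -0.129)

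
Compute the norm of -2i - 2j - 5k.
√33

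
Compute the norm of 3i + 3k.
√18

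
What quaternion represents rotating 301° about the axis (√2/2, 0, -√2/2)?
-0.8704 + 0.3482i - 0.3482k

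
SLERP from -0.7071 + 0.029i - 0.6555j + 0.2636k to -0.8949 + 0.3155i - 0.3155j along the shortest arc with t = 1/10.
-0.737 + 0.0596i - 0.6291j + 0.2396k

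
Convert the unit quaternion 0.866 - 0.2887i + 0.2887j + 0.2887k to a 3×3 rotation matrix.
[[0.6666, -0.6667, 0.3333], [0.3333, 0.6666, 0.6667], [-0.6667, -0.3333, 0.6666]]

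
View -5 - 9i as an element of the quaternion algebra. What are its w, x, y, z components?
-5 - 9i + 0j + 0k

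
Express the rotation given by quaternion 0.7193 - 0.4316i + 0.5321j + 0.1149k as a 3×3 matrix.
[[0.4073, -0.6246, 0.6663], [-0.294, 0.601, 0.7432], [-0.8647, -0.4986, 0.0612]]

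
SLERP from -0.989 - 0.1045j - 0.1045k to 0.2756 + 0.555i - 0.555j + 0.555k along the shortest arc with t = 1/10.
-0.9815 - 0.0745i - 0.0253j - 0.1743k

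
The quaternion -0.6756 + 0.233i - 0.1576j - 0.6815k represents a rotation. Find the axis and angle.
axis = (0.316, -0.2138, -0.9244), θ = 265°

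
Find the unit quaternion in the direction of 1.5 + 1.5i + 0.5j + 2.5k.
0.4523 + 0.4523i + 0.1508j + 0.7538k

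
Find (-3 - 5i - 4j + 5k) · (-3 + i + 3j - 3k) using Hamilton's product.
41 + 9i - 7j - 17k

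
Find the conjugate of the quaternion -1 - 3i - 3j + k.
-1 + 3i + 3j - k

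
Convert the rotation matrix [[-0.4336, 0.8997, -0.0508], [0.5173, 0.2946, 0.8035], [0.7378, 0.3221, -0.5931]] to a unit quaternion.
-0.2588 + 0.465i + 0.7618j + 0.3694k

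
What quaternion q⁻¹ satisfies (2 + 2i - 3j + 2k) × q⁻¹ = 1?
0.0952 - 0.0952i + 0.1429j - 0.0952k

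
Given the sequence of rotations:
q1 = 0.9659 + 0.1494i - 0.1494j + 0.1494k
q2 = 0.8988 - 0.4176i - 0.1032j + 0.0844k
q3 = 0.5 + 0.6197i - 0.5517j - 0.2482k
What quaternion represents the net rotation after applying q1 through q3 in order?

q2 · q1 = 0.9025 - 0.2719i - 0.159j + 0.2936k
q3 · q2 · q1 = 0.6049 + 0.2219i - 0.6919j - 0.3257k
0.6049 + 0.2219i - 0.6919j - 0.3257k


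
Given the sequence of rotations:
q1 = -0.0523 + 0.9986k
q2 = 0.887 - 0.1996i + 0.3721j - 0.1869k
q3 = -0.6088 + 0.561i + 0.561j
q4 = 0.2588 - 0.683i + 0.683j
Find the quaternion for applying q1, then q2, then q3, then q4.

q2 · q1 = 0.1402 + 0.382i + 0.1799j + 0.8955k
q3 · q2 · q1 = -0.4006 + 0.3485i - 0.5332j - 0.6586k
q4 · q3 · q2 · q1 = 0.4985 - 0.086i - 0.8614j - 0.0443k
0.4985 - 0.086i - 0.8614j - 0.0443k


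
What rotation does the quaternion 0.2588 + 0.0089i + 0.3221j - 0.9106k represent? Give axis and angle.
axis = (0.0092, 0.3335, -0.9427), θ = 5π/6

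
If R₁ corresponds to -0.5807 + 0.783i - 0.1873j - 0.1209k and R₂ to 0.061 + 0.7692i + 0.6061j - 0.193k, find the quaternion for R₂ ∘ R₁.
-0.5475 - 0.5083i - 0.4215j - 0.5139k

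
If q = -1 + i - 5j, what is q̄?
-1 - i + 5j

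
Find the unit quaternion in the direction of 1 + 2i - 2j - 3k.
0.2357 + 0.4714i - 0.4714j - 0.7071k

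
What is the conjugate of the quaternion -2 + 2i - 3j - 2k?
-2 - 2i + 3j + 2k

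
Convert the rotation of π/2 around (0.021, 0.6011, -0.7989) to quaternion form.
0.7071 + 0.0148i + 0.425j - 0.5649k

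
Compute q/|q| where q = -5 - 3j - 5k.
-0.6509 - 0.3906j - 0.6509k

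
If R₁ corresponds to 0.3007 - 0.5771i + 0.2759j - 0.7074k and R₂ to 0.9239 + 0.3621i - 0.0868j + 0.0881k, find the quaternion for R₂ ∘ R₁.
0.5731 - 0.3872i + 0.4341j - 0.5773k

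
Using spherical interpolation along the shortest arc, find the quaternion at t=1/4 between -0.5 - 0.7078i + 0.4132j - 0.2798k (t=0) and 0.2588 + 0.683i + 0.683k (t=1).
-0.4555 - 0.7292i + 0.3194j - 0.3984k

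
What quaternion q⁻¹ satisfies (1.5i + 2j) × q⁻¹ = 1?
-0.24i - 0.32j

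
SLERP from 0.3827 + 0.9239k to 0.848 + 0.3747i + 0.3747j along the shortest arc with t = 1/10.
0.4744 + 0.049i + 0.049j + 0.8776k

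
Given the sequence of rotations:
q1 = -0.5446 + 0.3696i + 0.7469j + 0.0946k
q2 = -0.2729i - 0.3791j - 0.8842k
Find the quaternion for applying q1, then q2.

q2 · q1 = 0.4677 + 0.7732i - 0.0945j + 0.4178k
0.4677 + 0.7732i - 0.0945j + 0.4178k


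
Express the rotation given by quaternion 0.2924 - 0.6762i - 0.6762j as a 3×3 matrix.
[[0.0855, 0.9145, -0.3954], [0.9145, 0.0855, 0.3954], [0.3954, -0.3954, -0.829]]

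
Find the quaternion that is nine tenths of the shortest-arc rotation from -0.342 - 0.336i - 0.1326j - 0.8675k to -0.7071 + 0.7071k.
0.6248 - 0.043i - 0.017j - 0.7794k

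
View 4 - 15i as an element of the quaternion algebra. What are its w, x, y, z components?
4 - 15i + 0j + 0k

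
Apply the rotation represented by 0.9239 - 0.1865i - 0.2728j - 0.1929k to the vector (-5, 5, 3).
(-2.889, 6.903, -1.732)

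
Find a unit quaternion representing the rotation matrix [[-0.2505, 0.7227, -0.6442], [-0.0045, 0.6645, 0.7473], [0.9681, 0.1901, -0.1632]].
0.5592 - 0.2491i - 0.7208j - 0.3251k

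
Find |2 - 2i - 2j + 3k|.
√21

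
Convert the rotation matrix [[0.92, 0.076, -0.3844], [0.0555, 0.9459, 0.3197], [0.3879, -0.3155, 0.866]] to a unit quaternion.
0.9659 - 0.1644i - 0.1999j - 0.0053k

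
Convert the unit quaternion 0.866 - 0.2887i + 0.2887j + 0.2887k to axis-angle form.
axis = (-√3/3, √3/3, √3/3), θ = π/3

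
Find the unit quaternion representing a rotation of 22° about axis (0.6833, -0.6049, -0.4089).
0.9816 + 0.1304i - 0.1154j - 0.078k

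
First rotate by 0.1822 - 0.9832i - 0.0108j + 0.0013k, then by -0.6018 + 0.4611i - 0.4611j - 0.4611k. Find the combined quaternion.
0.3393 + 0.6701i + 0.3752j - 0.5431k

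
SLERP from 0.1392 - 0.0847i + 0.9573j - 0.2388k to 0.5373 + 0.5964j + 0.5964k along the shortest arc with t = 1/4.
0.2739 - 0.0691i + 0.9591j - 0.0169k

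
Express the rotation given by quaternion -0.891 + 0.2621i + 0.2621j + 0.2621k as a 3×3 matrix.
[[0.7252, 0.6045, -0.3297], [-0.3297, 0.7252, 0.6045], [0.6045, -0.3297, 0.7252]]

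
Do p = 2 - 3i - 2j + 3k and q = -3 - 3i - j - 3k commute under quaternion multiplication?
No: pq = -8 + 12i - 14j - 18k ≠ -8 - 6i + 22j - 12k = qp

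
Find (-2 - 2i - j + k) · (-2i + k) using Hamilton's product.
-5 + 3i - 4k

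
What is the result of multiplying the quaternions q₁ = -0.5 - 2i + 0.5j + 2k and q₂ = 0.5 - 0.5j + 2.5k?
-5 + 1.25i + 5.5j + 0.75k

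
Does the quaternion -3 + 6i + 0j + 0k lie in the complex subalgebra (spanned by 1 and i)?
Yes. The quaternion -3 + 6i has j- and k-coefficients y = z = 0, so it lies in the complex subalgebra spanned by 1 and i.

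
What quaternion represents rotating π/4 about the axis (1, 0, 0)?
0.9239 + 0.3827i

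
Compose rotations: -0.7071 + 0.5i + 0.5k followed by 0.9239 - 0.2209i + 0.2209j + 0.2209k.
-0.6533 + 0.7286i + 0.0647j + 0.1953k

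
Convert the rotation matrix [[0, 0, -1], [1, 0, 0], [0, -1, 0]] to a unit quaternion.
0.5 - 0.5i - 0.5j + 0.5k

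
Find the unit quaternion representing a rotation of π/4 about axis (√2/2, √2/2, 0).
0.9239 + 0.2706i + 0.2706j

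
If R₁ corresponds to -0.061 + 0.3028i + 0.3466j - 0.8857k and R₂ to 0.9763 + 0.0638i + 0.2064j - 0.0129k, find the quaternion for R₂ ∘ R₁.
-0.1618 + 0.1134i + 0.3784j - 0.9043k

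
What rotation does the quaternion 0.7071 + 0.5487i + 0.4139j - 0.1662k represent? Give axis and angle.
axis = (0.776, 0.5853, -0.235), θ = π/2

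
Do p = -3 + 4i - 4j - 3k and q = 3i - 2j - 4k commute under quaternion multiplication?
No: pq = -32 + i + 13j + 16k ≠ -32 - 19i - j + 8k = qp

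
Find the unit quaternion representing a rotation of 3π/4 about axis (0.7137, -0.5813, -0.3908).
0.3827 + 0.6594i - 0.5371j - 0.3611k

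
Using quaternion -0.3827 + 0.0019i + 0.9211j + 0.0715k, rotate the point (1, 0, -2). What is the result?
(0.702, -0.318, 2.099)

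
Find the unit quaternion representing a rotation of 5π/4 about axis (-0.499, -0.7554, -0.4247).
-0.3827 - 0.461i - 0.6979j - 0.3924k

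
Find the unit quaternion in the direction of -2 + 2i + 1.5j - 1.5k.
-0.5657 + 0.5657i + 0.4243j - 0.4243k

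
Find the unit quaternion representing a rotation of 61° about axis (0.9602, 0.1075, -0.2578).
0.8616 + 0.4873i + 0.0546j - 0.1308k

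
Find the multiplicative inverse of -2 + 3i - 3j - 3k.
-0.0645 - 0.0968i + 0.0968j + 0.0968k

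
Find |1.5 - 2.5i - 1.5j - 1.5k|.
√13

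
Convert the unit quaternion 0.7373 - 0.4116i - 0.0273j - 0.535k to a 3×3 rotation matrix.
[[0.4261, 0.8114, 0.4002], [-0.7664, 0.0887, 0.6362], [0.4807, -0.5777, 0.6597]]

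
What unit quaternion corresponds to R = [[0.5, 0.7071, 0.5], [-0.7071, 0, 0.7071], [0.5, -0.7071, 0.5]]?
0.7071 - 0.5i - 0.5k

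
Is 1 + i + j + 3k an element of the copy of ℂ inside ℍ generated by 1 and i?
No. The quaternion 1 + i + j + 3k has j-coefficient y = 1 and k-coefficient z = 3, not both zero, so it does not lie in the complex subalgebra spanned by 1 and i.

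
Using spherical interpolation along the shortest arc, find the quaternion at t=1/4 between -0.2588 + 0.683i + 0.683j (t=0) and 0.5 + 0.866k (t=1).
-0.408 + 0.6077i + 0.6077j - 0.3079k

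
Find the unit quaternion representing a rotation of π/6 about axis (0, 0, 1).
0.9659 + 0.2588k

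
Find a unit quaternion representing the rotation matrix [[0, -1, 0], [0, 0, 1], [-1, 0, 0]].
0.5 - 0.5i + 0.5j + 0.5k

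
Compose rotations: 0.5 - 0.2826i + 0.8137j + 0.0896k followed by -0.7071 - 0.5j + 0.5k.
0.0085 - 0.2518i - 0.9667j + 0.0453k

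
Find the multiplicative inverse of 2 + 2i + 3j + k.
0.1111 - 0.1111i - 0.1667j - 0.0556k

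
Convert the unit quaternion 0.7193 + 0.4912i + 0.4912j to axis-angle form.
axis = (√2/2, √2/2, 0), θ = 88°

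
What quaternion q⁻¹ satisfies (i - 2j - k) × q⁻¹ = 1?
-0.1667i + 0.3333j + 0.1667k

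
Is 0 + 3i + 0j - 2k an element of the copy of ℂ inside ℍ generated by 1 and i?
No. The quaternion 3i - 2k has j-coefficient y = 0 and k-coefficient z = -2, not both zero, so it does not lie in the complex subalgebra spanned by 1 and i.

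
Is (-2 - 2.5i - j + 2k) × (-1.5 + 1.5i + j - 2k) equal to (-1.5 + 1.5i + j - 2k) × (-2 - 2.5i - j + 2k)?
No: pq = 11.75 + 0.75i - 2.5j ≠ 11.75 + 0.75i + 1.5j + 2k = qp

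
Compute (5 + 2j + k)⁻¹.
0.1667 - 0.0667j - 0.0333k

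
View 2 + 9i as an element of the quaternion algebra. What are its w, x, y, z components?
2 + 9i + 0j + 0k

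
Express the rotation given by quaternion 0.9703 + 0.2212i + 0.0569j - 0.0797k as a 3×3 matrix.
[[0.9808, 0.1798, 0.0752], [-0.1295, 0.8894, -0.4383], [-0.1457, 0.4202, 0.8957]]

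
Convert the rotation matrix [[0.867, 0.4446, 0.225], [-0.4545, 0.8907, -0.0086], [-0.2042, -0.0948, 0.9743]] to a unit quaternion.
0.9659 - 0.0223i + 0.1111j - 0.2327k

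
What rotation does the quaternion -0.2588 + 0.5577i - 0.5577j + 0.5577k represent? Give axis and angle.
axis = (√3/3, -√3/3, √3/3), θ = 7π/6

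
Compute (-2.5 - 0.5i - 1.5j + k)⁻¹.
-0.2564 + 0.0513i + 0.1538j - 0.1026k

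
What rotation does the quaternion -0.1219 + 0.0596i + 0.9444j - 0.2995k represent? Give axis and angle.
axis = (0.06, 0.9515, -0.3017), θ = 194°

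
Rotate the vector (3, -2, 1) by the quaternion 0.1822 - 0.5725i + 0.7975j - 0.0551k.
(1.306, -3.356, -1.017)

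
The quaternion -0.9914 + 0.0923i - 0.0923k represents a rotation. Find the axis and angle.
axis = (√2/2, 0, -√2/2), θ = 345°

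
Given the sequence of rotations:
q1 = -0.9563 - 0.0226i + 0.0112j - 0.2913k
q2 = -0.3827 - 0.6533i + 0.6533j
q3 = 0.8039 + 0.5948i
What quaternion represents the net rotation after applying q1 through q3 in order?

q2 · q1 = 0.3439 + 0.4431i - 0.8193j + 0.1189k
q3 · q2 · q1 = 0.0129 + 0.5608i - 0.7294j - 0.3917k
0.0129 + 0.5608i - 0.7294j - 0.3917k


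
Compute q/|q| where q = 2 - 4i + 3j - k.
0.3651 - 0.7303i + 0.5477j - 0.1826k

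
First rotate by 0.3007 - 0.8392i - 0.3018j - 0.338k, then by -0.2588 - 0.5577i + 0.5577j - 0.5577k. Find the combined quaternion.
-0.566 - 0.3073i + 0.5253j + 0.5561k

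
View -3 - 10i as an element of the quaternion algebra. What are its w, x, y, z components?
-3 - 10i + 0j + 0k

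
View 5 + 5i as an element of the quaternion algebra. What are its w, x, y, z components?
5 + 5i + 0j + 0k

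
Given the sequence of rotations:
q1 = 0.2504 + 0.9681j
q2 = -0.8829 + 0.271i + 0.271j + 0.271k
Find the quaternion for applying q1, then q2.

q2 · q1 = -0.4834 - 0.1945i - 0.7869j + 0.3302k
-0.4834 - 0.1945i - 0.7869j + 0.3302k


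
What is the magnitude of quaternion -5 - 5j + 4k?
√66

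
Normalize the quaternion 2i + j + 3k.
0.5345i + 0.2673j + 0.8018k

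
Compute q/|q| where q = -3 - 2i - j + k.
-0.7746 - 0.5164i - 0.2582j + 0.2582k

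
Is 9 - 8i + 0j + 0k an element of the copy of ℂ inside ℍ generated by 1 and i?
Yes. The quaternion 9 - 8i has j- and k-coefficients y = z = 0, so it lies in the complex subalgebra spanned by 1 and i.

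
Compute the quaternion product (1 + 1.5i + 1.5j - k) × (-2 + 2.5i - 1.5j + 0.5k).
-3 - 1.25i - 7.75j - 3.5k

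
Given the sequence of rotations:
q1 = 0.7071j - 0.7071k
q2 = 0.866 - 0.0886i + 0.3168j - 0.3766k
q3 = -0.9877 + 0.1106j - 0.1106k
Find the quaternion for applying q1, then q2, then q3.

q2 · q1 = -0.4903 + 0.0423i + 0.5497j - 0.675k
q3 · q2 · q1 = 0.3488 - 0.0556i - 0.6018j + 0.7162k
0.3488 - 0.0556i - 0.6018j + 0.7162k


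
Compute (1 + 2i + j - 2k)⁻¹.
0.1 - 0.2i - 0.1j + 0.2k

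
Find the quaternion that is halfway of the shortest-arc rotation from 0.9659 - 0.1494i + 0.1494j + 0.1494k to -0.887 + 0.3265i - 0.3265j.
0.9372 - 0.2407i + 0.2407j + 0.0756k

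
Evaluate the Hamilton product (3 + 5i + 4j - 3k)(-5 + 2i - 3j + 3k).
-4 - 16i - 50j + k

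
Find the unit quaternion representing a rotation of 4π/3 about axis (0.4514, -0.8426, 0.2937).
-0.5 + 0.3909i - 0.7297j + 0.2544k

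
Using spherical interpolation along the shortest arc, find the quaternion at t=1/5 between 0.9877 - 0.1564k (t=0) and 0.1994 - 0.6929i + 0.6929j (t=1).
0.9521 - 0.1916i + 0.1916j - 0.142k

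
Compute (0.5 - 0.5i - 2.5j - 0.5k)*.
0.5 + 0.5i + 2.5j + 0.5k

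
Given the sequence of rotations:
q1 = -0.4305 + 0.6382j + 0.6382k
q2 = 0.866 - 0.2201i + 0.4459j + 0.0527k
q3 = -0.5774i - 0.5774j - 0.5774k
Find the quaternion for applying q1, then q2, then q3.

q2 · q1 = -0.691 + 0.3457i + 0.5012j + 0.3895k
q3 · q2 · q1 = 0.7139 + 0.4635i + 0.4243j + 0.3092k
0.7139 + 0.4635i + 0.4243j + 0.3092k


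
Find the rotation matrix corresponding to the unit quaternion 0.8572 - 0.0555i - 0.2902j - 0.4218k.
[[0.4757, 0.7553, -0.4507], [-0.6909, 0.638, 0.34], [0.5443, 0.1497, 0.8254]]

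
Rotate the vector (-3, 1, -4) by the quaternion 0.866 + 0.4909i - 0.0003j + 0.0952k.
(-3.483, 3.407, -1.504)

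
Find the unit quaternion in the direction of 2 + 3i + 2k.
0.4851 + 0.7276i + 0.4851k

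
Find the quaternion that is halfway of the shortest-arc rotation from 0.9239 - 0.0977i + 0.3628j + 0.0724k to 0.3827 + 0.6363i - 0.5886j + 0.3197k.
0.8805 + 0.363i - 0.1522j + 0.2642k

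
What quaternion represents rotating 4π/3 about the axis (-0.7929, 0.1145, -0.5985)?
-0.5 - 0.6867i + 0.0992j - 0.5183k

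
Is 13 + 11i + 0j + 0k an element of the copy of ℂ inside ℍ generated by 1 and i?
Yes. The quaternion 13 + 11i has j- and k-coefficients y = z = 0, so it lies in the complex subalgebra spanned by 1 and i.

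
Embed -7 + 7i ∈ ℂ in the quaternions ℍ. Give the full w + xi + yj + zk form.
-7 + 7i + 0j + 0k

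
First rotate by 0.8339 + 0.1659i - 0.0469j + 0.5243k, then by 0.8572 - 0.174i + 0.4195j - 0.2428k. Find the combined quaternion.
0.8907 + 0.2057i + 0.3606j + 0.1855k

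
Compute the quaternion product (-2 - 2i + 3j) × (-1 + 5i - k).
12 - 11i - 5j - 13k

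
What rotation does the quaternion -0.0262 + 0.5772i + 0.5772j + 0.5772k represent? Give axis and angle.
axis = (√3/3, √3/3, √3/3), θ = 183°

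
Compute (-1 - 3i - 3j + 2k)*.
-1 + 3i + 3j - 2k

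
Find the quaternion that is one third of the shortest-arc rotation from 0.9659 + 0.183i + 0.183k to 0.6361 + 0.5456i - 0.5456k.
0.938 + 0.3385i - 0.0742k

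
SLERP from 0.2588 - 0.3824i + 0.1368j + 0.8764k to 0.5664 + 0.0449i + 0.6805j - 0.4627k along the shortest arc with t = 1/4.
0.0313 - 0.351i - 0.1152j + 0.9287k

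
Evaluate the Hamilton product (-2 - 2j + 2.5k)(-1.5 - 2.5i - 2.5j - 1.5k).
1.75 + 14.25i + 1.75j - 5.75k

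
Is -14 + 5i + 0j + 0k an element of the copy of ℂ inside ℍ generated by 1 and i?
Yes. The quaternion -14 + 5i has j- and k-coefficients y = z = 0, so it lies in the complex subalgebra spanned by 1 and i.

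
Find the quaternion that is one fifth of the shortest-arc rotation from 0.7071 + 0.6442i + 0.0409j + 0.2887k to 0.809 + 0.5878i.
0.7335 + 0.6379i + 0.0329j + 0.2323k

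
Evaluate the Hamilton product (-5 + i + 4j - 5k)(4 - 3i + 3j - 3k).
-44 + 22i + 19j + 10k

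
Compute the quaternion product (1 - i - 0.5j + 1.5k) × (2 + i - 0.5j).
2.75 - 0.25i + 4k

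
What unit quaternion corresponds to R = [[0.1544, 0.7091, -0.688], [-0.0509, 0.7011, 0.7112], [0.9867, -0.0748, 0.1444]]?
0.7071 - 0.2779i - 0.5921j - 0.2687k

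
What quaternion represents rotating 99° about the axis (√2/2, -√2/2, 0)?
0.6494 + 0.5377i - 0.5377j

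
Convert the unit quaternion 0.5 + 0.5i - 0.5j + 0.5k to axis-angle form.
axis = (√3/3, -√3/3, √3/3), θ = 2π/3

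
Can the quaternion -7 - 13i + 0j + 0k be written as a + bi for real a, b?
Yes. The quaternion -7 - 13i has j- and k-coefficients y = z = 0, so it lies in the complex subalgebra spanned by 1 and i.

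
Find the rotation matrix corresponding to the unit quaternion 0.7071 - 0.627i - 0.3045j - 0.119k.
[[0.7862, 0.5501, -0.2814], [0.2136, 0.1854, 0.9592], [0.5798, -0.8142, 0.0283]]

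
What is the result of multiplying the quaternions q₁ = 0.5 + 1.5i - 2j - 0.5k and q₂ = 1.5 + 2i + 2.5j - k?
2.25 + 6.5i - 1.25j + 6.5k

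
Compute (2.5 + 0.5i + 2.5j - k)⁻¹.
0.1818 - 0.0364i - 0.1818j + 0.0727k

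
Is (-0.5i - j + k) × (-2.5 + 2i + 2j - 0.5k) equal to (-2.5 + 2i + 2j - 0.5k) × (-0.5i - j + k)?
No: pq = 3.5 - 0.25i + 4.25j - 1.5k ≠ 3.5 + 2.75i + 0.75j - 3.5k = qp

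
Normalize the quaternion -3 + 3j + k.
-0.6882 + 0.6882j + 0.2294k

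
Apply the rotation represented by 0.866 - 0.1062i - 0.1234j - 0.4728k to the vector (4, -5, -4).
(-1.682, -7.025, -2.195)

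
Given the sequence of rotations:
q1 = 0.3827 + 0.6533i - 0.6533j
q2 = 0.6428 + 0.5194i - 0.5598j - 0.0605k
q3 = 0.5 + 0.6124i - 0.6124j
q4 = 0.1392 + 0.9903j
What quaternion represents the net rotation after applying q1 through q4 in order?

q2 · q1 = -0.459 + 0.5792i - 0.6737j + 0.0032k
q3 · q2 · q1 = -0.9968 + 0.0065i - 0.0577j - 0.0563k
q4 · q3 · q2 · q1 = -0.0816 - 0.0548i - 0.9952j - 0.0143k
-0.0816 - 0.0548i - 0.9952j - 0.0143k


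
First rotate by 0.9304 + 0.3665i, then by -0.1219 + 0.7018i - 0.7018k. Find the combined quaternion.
-0.3706 + 0.6083i - 0.2572j - 0.653k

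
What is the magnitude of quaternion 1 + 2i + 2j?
3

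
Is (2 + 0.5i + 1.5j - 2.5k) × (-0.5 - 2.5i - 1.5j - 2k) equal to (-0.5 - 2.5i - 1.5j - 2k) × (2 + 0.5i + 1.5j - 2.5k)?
No: pq = -2.5 - 12i + 3.5j + 0.25k ≠ -2.5 + 1.5i - 11j - 5.75k = qp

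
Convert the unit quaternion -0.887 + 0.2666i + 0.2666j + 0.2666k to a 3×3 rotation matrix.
[[0.7157, 0.6151, -0.3308], [-0.3308, 0.7157, 0.6151], [0.6151, -0.3308, 0.7157]]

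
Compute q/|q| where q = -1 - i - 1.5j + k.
-0.4364 - 0.4364i - 0.6547j + 0.4364k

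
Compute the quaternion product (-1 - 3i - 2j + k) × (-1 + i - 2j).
4i + 5j + 7k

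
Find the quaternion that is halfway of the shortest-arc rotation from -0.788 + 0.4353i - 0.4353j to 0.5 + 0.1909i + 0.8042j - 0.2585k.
-0.7067 + 0.1341i - 0.6801j + 0.1418k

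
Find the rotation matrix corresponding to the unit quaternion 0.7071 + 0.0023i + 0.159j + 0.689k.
[[0, -0.9737, 0.228], [0.9751, 0.0505, 0.2158], [-0.2217, 0.2224, 0.9494]]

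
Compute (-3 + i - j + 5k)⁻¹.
-0.0833 - 0.0278i + 0.0278j - 0.1389k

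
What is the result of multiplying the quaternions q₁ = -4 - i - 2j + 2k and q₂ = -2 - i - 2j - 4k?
11 + 18i + 6j + 12k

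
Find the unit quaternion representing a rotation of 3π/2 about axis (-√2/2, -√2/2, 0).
-0.7071 - 0.5i - 0.5j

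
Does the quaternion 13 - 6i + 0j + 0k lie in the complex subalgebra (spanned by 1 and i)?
Yes. The quaternion 13 - 6i has j- and k-coefficients y = z = 0, so it lies in the complex subalgebra spanned by 1 and i.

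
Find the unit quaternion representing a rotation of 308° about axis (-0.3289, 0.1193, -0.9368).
-0.8988 - 0.1442i + 0.0523j - 0.4107k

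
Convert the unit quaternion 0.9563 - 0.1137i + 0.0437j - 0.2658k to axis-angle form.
axis = (-0.3889, 0.1495, -0.9091), θ = 34°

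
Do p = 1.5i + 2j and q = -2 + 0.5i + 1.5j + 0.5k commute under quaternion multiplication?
No: pq = -3.75 - 2i - 4.75j + 1.25k ≠ -3.75 - 4i - 3.25j - 1.25k = qp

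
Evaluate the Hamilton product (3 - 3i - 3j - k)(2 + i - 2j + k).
4 - 8i - 10j + 10k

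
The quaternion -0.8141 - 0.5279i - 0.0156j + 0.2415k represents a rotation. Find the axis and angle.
axis = (-0.909, -0.0269, 0.4159), θ = 289°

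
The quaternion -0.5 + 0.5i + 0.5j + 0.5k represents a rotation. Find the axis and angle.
axis = (√3/3, √3/3, √3/3), θ = 4π/3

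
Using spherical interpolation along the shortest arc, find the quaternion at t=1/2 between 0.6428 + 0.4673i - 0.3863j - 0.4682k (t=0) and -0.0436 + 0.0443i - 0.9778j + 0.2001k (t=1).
0.375 + 0.3202i - 0.8537j - 0.1678k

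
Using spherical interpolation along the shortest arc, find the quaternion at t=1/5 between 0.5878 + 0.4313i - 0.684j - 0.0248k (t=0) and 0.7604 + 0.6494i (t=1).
0.6542 + 0.5001i - 0.567j - 0.0206k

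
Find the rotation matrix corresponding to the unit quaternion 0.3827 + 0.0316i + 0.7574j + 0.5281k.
[[-0.7051, -0.3563, 0.6131], [0.4521, 0.4402, 0.7758], [-0.5463, 0.8242, -0.1493]]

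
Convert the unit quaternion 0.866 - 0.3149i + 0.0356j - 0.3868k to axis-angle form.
axis = (-0.6297, 0.0712, -0.7735), θ = π/3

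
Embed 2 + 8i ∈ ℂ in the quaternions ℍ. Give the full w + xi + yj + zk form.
2 + 8i + 0j + 0k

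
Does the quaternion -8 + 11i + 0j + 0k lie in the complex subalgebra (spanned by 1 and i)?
Yes. The quaternion -8 + 11i has j- and k-coefficients y = z = 0, so it lies in the complex subalgebra spanned by 1 and i.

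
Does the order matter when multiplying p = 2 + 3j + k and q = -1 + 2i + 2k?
Yes: pq = -4 + 10i - j - 3k ≠ -4 - 2i - 5j + 9k = qp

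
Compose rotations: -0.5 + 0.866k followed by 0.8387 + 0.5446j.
-0.4194 + 0.4716i - 0.2723j + 0.7263k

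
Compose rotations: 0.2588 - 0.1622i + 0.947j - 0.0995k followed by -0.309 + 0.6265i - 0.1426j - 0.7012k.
0.0869 + 0.8905i - 0.1535j + 0.4194k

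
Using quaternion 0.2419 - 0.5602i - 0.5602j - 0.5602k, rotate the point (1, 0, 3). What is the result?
(0.815, 3.053, 0.133)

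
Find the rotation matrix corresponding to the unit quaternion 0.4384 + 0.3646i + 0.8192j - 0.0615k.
[[-0.3497, 0.6513, 0.6734], [0.5434, 0.7266, -0.4204], [-0.7631, 0.2189, -0.608]]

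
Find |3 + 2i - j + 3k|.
√23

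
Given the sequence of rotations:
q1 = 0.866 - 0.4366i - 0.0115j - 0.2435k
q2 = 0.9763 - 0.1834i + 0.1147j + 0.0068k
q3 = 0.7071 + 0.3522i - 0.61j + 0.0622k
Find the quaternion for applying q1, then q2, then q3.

q2 · q1 = 0.7684 - 0.6129i + 0.0405j - 0.1797k
q3 · q2 · q1 = 0.7951 - 0.0557i - 0.4149j - 0.4389k
0.7951 - 0.0557i - 0.4149j - 0.4389k


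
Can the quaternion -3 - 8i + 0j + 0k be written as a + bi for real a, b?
Yes. The quaternion -3 - 8i has j- and k-coefficients y = z = 0, so it lies in the complex subalgebra spanned by 1 and i.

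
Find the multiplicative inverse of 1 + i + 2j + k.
0.1429 - 0.1429i - 0.2857j - 0.1429k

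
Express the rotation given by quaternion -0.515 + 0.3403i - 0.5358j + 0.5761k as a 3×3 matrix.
[[-0.2379, 0.2287, 0.944], [-0.958, 0.1046, -0.2668], [-0.1598, -0.9679, 0.1942]]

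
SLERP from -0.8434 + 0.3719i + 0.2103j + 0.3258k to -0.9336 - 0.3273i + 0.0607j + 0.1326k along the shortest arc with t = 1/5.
-0.9051 + 0.2365i + 0.1878j + 0.2994k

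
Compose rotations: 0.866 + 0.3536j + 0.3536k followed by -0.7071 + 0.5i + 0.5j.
-0.7891 + 0.6098i + 0.0062j - 0.0732k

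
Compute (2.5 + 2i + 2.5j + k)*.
2.5 - 2i - 2.5j - k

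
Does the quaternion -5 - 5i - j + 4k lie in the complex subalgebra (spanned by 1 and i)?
No. The quaternion -5 - 5i - j + 4k has j-coefficient y = -1 and k-coefficient z = 4, not both zero, so it does not lie in the complex subalgebra spanned by 1 and i.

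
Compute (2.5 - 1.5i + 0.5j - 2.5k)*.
2.5 + 1.5i - 0.5j + 2.5k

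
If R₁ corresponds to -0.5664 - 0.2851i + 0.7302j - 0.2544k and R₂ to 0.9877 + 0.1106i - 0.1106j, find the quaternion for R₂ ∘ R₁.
-0.4471 - 0.3161i + 0.812j - 0.202k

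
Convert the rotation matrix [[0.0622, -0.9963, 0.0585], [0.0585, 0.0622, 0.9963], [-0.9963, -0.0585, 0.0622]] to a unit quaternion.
0.5447 - 0.4842i + 0.4842j + 0.4842k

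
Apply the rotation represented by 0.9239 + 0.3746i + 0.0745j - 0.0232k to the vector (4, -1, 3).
(4.213, -2.753, 0.816)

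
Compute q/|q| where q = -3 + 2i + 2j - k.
-0.7071 + 0.4714i + 0.4714j - 0.2357k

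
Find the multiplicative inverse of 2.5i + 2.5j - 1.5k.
-0.1695i - 0.1695j + 0.1017k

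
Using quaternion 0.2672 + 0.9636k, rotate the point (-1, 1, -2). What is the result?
(0.342, -1.372, -2)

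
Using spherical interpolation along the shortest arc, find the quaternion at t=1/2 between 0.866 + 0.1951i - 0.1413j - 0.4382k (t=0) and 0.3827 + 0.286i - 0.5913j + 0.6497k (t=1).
0.8108 + 0.3124i - 0.4757j + 0.1373k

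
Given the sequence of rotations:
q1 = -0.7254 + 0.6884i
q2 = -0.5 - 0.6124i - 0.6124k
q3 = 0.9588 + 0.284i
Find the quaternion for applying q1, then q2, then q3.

q2 · q1 = 0.7843 + 0.1i - 0.4216j + 0.4442k
q3 · q2 · q1 = 0.7236 + 0.3186i - 0.5304j + 0.3062k
0.7236 + 0.3186i - 0.5304j + 0.3062k


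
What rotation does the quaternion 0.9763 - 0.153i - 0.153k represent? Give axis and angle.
axis = (-√2/2, 0, -√2/2), θ = 25°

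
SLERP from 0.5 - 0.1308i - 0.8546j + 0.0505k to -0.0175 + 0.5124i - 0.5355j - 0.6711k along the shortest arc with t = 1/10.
0.4715 - 0.0577i - 0.8791j - 0.0389k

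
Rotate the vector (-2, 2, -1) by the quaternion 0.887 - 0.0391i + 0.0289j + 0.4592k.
(-2.802, -0.57, -0.907)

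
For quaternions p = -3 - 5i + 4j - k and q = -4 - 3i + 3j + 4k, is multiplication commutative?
No: pq = -11 + 48i - 2j - 11k ≠ -11 + 10i - 48j - 5k = qp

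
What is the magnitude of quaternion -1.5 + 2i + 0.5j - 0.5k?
2.598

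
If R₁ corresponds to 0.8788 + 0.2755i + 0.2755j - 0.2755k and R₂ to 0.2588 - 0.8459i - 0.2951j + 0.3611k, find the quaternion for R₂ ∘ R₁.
0.6413 - 0.6903i - 0.3216j + 0.0943k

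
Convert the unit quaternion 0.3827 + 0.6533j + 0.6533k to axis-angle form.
axis = (0, √2/2, √2/2), θ = 3π/4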